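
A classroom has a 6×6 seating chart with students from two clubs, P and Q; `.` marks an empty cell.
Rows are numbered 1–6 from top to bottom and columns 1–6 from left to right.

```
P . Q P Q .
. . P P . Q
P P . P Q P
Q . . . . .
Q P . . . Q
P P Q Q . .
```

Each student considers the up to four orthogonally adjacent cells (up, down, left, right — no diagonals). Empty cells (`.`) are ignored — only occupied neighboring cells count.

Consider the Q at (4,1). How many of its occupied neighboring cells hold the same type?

1

Occupied neighbors of (4,1): (3,1)=P, (5,1)=Q.
Same type (Q): 1 of 2.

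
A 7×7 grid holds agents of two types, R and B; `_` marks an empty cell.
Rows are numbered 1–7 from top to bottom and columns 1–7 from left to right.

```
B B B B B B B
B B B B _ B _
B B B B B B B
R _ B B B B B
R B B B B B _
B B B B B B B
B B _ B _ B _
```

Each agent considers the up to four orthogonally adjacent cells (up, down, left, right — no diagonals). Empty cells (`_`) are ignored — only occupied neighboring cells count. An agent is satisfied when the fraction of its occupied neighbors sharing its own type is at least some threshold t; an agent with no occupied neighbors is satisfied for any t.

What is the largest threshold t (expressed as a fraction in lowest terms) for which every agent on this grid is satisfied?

1/3

Row 1: (1,1)B 2/2 · (1,2)B 3/3 · (1,3)B 3/3 · (1,4)B 3/3 · (1,5)B 2/2 · (1,6)B 3/3 · (1,7)B 1/1
Row 2: (2,1)B 3/3 · (2,2)B 4/4 · (2,3)B 4/4 · (2,4)B 3/3 · (2,6)B 2/2
Row 3: (3,1)B 2/3 · (3,2)B 3/3 · (3,3)B 4/4 · (3,4)B 4/4 · (3,5)B 3/3 · (3,6)B 4/4 · (3,7)B 2/2
Row 4: (4,1)R 1/2 · (4,3)B 3/3 · (4,4)B 4/4 · (4,5)B 4/4 · (4,6)B 4/4 · (4,7)B 2/2
Row 5: (5,1)R 1/3 · (5,2)B 2/3 · (5,3)B 4/4 · (5,4)B 4/4 · (5,5)B 4/4 · (5,6)B 3/3
Row 6: (6,1)B 2/3 · (6,2)B 4/4 · (6,3)B 3/3 · (6,4)B 4/4 · (6,5)B 3/3 · (6,6)B 4/4 · (6,7)B 1/1
Row 7: (7,1)B 2/2 · (7,2)B 2/2 · (7,4)B 1/1 · (7,6)B 1/1
The smallest same-type fraction is 1/3 at (5,1), which reduces to 1/3. Any threshold above that leaves this agent unsatisfied.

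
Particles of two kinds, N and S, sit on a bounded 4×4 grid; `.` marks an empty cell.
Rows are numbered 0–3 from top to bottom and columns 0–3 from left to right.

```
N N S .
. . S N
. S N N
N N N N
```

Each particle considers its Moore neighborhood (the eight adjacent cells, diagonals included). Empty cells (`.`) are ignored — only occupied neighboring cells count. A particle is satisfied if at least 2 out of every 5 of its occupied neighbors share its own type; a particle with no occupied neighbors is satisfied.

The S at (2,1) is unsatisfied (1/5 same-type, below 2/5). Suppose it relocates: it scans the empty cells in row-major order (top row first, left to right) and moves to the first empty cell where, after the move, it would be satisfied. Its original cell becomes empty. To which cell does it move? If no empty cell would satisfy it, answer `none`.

Vacating (2,1). Empty cells in order:
  (0,3): 2/3 same-type → satisfied — stop here.

(0,3)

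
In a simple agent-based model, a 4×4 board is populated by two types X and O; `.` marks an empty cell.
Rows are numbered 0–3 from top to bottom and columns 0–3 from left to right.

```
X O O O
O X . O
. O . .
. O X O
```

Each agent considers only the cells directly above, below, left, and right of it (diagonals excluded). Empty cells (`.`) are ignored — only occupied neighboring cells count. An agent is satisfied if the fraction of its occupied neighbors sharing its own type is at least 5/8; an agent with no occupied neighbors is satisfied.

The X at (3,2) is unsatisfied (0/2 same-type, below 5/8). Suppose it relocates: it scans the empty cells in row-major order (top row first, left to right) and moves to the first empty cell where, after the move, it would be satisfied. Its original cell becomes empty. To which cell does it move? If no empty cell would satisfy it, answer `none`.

none

Vacating (3,2). Empty cells in order:
  (1,2): 1/3 same-type → still unsatisfied.
  (2,0): 0/2 same-type → still unsatisfied.
  (2,2): 0/1 same-type → still unsatisfied.
  (2,3): 0/2 same-type → still unsatisfied.
  (3,0): 0/1 same-type → still unsatisfied.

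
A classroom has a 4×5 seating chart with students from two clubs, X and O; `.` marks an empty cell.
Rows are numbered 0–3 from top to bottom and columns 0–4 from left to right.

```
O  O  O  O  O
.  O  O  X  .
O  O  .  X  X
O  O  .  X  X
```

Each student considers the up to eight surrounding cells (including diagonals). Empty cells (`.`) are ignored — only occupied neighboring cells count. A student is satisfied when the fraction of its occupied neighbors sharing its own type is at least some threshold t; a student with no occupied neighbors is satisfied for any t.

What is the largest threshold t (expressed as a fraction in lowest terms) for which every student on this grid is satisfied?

1/3

Row 0: (0,0)O 2/2 · (0,1)O 4/4 · (0,2)O 4/5 · (0,3)O 3/4 · (0,4)O 1/2
Row 1: (1,1)O 6/6 · (1,2)O 5/7 · (1,3)X 2/6
Row 2: (2,0)O 4/4 · (2,1)O 5/5 · (2,3)X 4/5 · (2,4)X 4/4
Row 3: (3,0)O 3/3 · (3,1)O 3/3 · (3,3)X 3/3 · (3,4)X 3/3
The smallest same-type fraction is 2/6 at (1,3), which reduces to 1/3. Any threshold above that leaves this student unsatisfied.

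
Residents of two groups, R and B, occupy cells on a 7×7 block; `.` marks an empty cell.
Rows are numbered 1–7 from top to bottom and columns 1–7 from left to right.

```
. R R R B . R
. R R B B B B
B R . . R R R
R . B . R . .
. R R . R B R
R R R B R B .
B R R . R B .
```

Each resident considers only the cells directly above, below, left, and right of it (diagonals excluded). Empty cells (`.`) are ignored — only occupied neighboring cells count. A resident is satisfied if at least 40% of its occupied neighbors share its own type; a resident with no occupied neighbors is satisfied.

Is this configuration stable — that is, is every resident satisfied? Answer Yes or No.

No

(1,2)R 2/2 ✓
(1,3)R 3/3 ✓
(1,4)R 1/3 ✗
(1,5)B 1/2 ✓
(1,7)R 0/1 ✗
(2,2)R 3/3 ✓
(2,3)R 2/3 ✓
(2,4)B 1/3 ✗
(2,5)B 3/4 ✓
(2,6)B 2/3 ✓
(2,7)B 1/3 ✗
(3,1)B 0/2 ✗
(3,2)R 1/2 ✓
(3,5)R 2/3 ✓
(3,6)R 2/3 ✓
(3,7)R 1/2 ✓
(4,1)R 0/1 ✗
(4,3)B 0/1 ✗
(4,5)R 2/2 ✓
(5,2)R 2/2 ✓
(5,3)R 2/3 ✓
(5,5)R 2/3 ✓
(5,6)B 1/3 ✗
(5,7)R 0/1 ✗
(6,1)R 1/2 ✓
(6,2)R 4/4 ✓
(6,3)R 3/4 ✓
(6,4)B 0/2 ✗
(6,5)R 2/4 ✓
(6,6)B 2/3 ✓
(7,1)B 0/2 ✗
(7,2)R 2/3 ✓
(7,3)R 2/2 ✓
(7,5)R 1/2 ✓
(7,6)B 1/2 ✓
For instance (1,4) has only 1/3 same-type neighbors, below 2/5.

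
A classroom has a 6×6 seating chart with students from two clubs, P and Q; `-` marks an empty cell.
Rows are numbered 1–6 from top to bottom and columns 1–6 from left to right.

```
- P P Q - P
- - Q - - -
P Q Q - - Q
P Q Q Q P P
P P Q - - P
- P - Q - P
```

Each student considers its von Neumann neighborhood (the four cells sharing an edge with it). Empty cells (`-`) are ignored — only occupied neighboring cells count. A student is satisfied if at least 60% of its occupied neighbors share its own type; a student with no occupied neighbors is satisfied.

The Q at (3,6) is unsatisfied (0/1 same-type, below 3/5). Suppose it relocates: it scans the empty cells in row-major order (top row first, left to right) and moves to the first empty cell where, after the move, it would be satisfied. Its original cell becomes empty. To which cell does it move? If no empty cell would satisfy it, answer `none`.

(2,2)

Vacating (3,6). Empty cells in order:
  (1,1): 0/1 same-type → still unsatisfied.
  (1,5): 1/2 same-type → still unsatisfied.
  (2,1): 0/1 same-type → still unsatisfied.
  (2,2): 2/3 same-type → satisfied — stop here.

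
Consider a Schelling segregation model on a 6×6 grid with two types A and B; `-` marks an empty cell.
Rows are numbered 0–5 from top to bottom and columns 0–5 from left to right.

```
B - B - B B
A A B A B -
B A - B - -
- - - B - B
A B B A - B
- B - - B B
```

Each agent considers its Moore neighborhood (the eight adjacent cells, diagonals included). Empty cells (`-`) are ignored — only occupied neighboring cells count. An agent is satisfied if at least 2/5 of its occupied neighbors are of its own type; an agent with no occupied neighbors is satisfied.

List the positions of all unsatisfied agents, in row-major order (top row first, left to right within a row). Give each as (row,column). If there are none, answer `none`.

(0,0), (0,2), (1,1), (1,3), (2,0), (4,0), (4,3)

(0,0)B 0/2 not
(0,2)B 1/3 not
(0,4)B 2/3 satisfied
(0,5)B 2/2 satisfied
(1,0)A 2/4 satisfied
(1,1)A 2/6 not
(1,2)B 2/5 satisfied
(1,3)A 0/5 not
(1,4)B 3/4 satisfied
(2,0)B 0/3 not
(2,1)A 2/4 satisfied
(2,3)B 3/4 satisfied
(3,3)B 2/3 satisfied
(3,5)B 1/1 satisfied
(4,0)A 0/2 not
(4,1)B 2/3 satisfied
(4,2)B 3/4 satisfied
(4,3)A 0/3 not
(4,5)B 3/3 satisfied
(5,1)B 2/3 satisfied
(5,4)B 2/3 satisfied
(5,5)B 2/2 satisfied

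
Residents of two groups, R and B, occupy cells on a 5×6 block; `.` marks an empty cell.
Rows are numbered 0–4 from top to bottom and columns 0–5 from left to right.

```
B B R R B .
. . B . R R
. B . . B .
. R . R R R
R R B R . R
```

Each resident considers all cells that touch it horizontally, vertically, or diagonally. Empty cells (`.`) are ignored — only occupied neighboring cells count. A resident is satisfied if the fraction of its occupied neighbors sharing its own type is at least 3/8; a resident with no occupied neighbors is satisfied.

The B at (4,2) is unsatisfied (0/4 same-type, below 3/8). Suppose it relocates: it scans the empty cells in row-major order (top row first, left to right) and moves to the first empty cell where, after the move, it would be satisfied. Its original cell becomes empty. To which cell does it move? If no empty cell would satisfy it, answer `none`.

(1,0)

Vacating (4,2). Empty cells in order:
  (0,5): 1/3 same-type → still unsatisfied.
  (1,0): 3/3 same-type → satisfied — stop here.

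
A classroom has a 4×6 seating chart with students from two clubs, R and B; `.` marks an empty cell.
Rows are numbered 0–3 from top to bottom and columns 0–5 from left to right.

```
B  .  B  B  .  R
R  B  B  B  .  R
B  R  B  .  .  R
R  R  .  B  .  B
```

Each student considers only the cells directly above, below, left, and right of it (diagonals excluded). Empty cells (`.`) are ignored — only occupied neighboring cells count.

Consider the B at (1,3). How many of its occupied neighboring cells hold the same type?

2

Occupied neighbors of (1,3): (0,3)=B, (1,2)=B.
Same type (B): 2 of 2.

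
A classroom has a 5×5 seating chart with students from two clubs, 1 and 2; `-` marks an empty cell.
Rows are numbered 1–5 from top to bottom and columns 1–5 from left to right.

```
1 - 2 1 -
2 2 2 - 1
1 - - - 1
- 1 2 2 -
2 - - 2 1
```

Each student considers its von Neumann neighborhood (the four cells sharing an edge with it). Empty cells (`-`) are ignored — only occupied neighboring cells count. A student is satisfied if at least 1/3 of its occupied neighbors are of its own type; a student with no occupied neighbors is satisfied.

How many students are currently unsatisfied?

(1,1)1 0/1 ✗
(1,3)2 1/2 ✓
(1,4)1 0/1 ✗
(2,1)2 1/3 ✓
(2,2)2 2/2 ✓
(2,3)2 2/2 ✓
(2,5)1 1/1 ✓
(3,1)1 0/1 ✗
(3,5)1 1/1 ✓
(4,2)1 0/1 ✗
(4,3)2 1/2 ✓
(4,4)2 2/2 ✓
(5,1)2 0/0 ✓
(5,4)2 1/2 ✓
(5,5)1 0/1 ✗
Unsatisfied: (1,1), (1,4), (3,1), (4,2), (5,5) — 5 in total.

5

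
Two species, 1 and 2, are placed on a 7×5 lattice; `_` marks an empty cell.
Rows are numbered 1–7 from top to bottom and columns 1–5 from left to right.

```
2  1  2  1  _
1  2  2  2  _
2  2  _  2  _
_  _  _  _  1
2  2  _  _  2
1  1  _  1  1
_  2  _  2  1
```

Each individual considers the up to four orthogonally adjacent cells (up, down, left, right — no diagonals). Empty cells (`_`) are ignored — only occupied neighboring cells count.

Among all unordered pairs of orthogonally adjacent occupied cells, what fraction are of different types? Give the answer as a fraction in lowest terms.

3/5

Scan each occupied cell's neighbors to the right and below so each pair is counted once.
Row 1: 2(1,1)–1(1,2)≠ 2(1,1)–1(2,1)≠ 1(1,2)–2(1,3)≠ 1(1,2)–2(2,2)≠ 2(1,3)–1(1,4)≠ 2(1,3)–2(2,3)= 1(1,4)–2(2,4)≠  → 6/7 unlike.
Row 2: 1(2,1)–2(2,2)≠ 1(2,1)–2(3,1)≠ 2(2,2)–2(2,3)= 2(2,2)–2(3,2)= 2(2,3)–2(2,4)= 2(2,4)–2(3,4)=  → 2/6 unlike.
Row 3: 2(3,1)–2(3,2)=  → 0/1 unlike.
Row 4: 1(4,5)–2(5,5)≠  → 1/1 unlike.
Row 5: 2(5,1)–2(5,2)= 2(5,1)–1(6,1)≠ 2(5,2)–1(6,2)≠ 2(5,5)–1(6,5)≠  → 3/4 unlike.
Row 6: 1(6,1)–1(6,2)= 1(6,2)–2(7,2)≠ 1(6,4)–1(6,5)= 1(6,4)–2(7,4)≠ 1(6,5)–1(7,5)=  → 2/5 unlike.
Row 7: 2(7,4)–1(7,5)≠  → 1/1 unlike.
Total adjacent occupied pairs: 25; unlike-type pairs: 15.
15/25 reduces to 3/5.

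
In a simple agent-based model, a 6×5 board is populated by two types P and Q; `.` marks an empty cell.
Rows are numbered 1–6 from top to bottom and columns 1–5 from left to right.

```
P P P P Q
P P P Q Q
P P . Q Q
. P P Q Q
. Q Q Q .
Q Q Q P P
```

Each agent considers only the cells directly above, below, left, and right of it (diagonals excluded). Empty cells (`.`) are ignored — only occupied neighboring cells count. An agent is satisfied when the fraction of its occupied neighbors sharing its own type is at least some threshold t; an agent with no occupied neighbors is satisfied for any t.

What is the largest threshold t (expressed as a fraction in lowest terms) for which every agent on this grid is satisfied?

(1,1)P 2/2
(1,2)P 3/3
(1,3)P 3/3
(1,4)P 1/3
(1,5)Q 1/2
(2,1)P 3/3
(2,2)P 4/4
(2,3)P 2/3
(2,4)Q 2/4
(2,5)Q 3/3
(3,1)P 2/2
(3,2)P 3/3
(3,4)Q 3/3
(3,5)Q 3/3
(4,2)P 2/3
(4,3)P 1/3
(4,4)Q 3/4
(4,5)Q 2/2
(5,2)Q 2/3
(5,3)Q 3/4
(5,4)Q 2/3
(6,1)Q 1/1
(6,2)Q 3/3
(6,3)Q 2/3
(6,4)P 1/3
(6,5)P 1/1
The smallest same-type fraction is 1/3 at (1,4), which reduces to 1/3. Any threshold above that leaves this agent unsatisfied.

1/3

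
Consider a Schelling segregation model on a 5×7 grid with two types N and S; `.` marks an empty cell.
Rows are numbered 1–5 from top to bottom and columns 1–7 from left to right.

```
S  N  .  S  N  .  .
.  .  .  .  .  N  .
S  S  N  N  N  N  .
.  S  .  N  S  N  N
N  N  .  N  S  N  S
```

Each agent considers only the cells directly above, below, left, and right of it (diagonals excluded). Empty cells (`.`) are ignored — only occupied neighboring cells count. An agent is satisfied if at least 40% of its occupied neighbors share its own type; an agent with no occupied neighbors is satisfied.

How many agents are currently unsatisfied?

(1,1)S 0/1 unhappy
(1,2)N 0/1 unhappy
(1,4)S 0/1 unhappy
(1,5)N 0/1 unhappy
(2,6)N 1/1 ok
(3,1)S 1/1 ok
(3,2)S 2/3 ok
(3,3)N 1/2 ok
(3,4)N 3/3 ok
(3,5)N 2/3 ok
(3,6)N 3/3 ok
(4,2)S 1/2 ok
(4,4)N 2/3 ok
(4,5)S 1/4 unhappy
(4,6)N 3/4 ok
(4,7)N 1/2 ok
(5,1)N 1/1 ok
(5,2)N 1/2 ok
(5,4)N 1/2 ok
(5,5)S 1/3 unhappy
(5,6)N 1/3 unhappy
(5,7)S 0/2 unhappy
Unsatisfied: (1,1), (1,2), (1,4), (1,5), (4,5), (5,5), (5,6), (5,7) — 8 in total.

8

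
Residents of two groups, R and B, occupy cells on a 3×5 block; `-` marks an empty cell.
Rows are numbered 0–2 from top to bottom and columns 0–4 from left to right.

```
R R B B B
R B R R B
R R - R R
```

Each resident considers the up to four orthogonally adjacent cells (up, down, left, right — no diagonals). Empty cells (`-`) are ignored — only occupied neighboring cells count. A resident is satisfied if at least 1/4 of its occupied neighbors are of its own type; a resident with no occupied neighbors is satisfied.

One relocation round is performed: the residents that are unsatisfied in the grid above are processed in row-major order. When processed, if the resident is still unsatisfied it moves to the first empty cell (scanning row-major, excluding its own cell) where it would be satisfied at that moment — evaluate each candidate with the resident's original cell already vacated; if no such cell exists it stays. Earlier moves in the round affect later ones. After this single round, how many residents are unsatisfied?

1

Initially unsatisfied (in order): (1,1).
  (1,1): no empty cell satisfies it; stays.
Resulting grid:
R R B B B
R B R R B
R R - R R
Unsatisfied now: (1,1).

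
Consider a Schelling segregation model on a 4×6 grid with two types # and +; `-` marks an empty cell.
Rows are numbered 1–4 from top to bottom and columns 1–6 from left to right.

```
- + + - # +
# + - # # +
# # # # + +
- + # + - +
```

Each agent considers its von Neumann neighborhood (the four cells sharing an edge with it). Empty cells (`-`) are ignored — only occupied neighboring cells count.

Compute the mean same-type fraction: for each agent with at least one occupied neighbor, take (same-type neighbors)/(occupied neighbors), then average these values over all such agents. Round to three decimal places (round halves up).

Row 1: (1,2)+ 2/2 · (1,3)+ 1/1 · (1,5)# 1/2 · (1,6)+ 1/2
Row 2: (2,1)# 1/2 · (2,2)+ 1/3 · (2,4)# 2/2 · (2,5)# 2/4 · (2,6)+ 2/3
Row 3: (3,1)# 2/2 · (3,2)# 2/4 · (3,3)# 3/3 · (3,4)# 2/4 · (3,5)+ 1/3 · (3,6)+ 3/3
Row 4: (4,2)+ 0/2 · (4,3)# 1/3 · (4,4)+ 0/2 · (4,6)+ 1/1
Sum over 19 agents: 2/2 + 1/1 + 1/2 + 1/2 + 1/2 + 1/3 + 2/2 + 2/4 + 2/3 + 2/2 + 2/4 + 3/3 + 2/4 + 1/3 + 3/3 + 0/2 + 1/3 + 0/2 + 1/1 = 35/3; mean = 35/3 ÷ 19 = 35/57 = 0.614035… → 0.614.

0.614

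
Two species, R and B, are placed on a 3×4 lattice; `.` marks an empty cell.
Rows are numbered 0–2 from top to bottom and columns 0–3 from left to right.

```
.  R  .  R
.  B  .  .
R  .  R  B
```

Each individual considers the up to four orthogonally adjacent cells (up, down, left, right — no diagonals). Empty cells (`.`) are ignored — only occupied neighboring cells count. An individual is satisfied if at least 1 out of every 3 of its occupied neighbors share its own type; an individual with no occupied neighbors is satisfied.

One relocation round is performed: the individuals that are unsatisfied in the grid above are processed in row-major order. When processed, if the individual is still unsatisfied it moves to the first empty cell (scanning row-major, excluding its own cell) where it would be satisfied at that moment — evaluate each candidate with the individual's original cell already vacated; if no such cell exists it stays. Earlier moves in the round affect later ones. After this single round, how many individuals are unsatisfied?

1

Initially unsatisfied (in order): (0,1), (1,1), (2,2), (2,3).
  (0,1) → (0,0).
  (1,1): now satisfied by earlier moves; stays.
  (2,2) → (0,1).
  (2,3): now satisfied by earlier moves; stays.
Resulting grid:
R R . R
. B . .
R . . B
Unsatisfied now: (1,1).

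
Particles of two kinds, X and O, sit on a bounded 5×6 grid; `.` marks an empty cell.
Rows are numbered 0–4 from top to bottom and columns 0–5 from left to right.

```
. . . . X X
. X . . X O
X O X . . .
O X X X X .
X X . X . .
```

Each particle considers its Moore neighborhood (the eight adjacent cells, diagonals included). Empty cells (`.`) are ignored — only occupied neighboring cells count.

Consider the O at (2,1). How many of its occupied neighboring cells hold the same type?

1

Occupied neighbors of (2,1): (1,1)=X, (2,0)=X, (2,2)=X, (3,0)=O, (3,1)=X, (3,2)=X.
Same type (O): 1 of 6.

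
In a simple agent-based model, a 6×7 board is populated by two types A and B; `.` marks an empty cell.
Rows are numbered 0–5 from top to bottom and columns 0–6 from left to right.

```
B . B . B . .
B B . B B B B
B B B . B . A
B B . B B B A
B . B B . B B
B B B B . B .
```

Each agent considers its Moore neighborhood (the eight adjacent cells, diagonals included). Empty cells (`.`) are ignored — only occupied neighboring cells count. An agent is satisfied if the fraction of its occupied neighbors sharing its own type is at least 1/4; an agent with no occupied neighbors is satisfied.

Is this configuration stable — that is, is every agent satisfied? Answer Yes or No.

Yes

Row 0: (0,0)B 2/2 ✓ · (0,2)B 2/2 ✓ · (0,4)B 3/3 ✓
Row 1: (1,0)B 4/4 ✓ · (1,1)B 6/6 ✓ · (1,3)B 5/5 ✓ · (1,4)B 4/4 ✓ · (1,5)B 4/5 ✓ · (1,6)B 1/2 ✓
Row 2: (2,0)B 5/5 ✓ · (2,1)B 6/6 ✓ · (2,2)B 5/5 ✓ · (2,4)B 6/6 ✓ · (2,6)A 1/4 ✓
Row 3: (3,0)B 4/4 ✓ · (3,1)B 6/6 ✓ · (3,3)B 5/5 ✓ · (3,4)B 5/5 ✓ · (3,5)B 4/6 ✓ · (3,6)A 1/4 ✓
Row 4: (4,0)B 4/4 ✓ · (4,2)B 6/6 ✓ · (4,3)B 5/5 ✓ · (4,5)B 4/5 ✓ · (4,6)B 3/4 ✓
Row 5: (5,0)B 2/2 ✓ · (5,1)B 4/4 ✓ · (5,2)B 4/4 ✓ · (5,3)B 3/3 ✓ · (5,5)B 2/2 ✓
All meet the threshold, so the configuration is stable.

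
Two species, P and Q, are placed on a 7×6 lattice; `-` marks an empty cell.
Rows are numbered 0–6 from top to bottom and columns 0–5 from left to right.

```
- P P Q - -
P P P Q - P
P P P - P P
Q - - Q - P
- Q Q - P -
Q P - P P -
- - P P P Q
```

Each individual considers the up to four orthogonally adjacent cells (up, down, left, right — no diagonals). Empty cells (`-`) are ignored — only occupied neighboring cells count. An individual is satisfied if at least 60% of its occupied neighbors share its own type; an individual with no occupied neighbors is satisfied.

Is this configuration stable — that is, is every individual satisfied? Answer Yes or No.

Row 0: (0,1)P 2/2 satisfied · (0,2)P 2/3 satisfied · (0,3)Q 1/2 not
Row 1: (1,0)P 2/2 satisfied · (1,1)P 4/4 satisfied · (1,2)P 3/4 satisfied · (1,3)Q 1/2 not · (1,5)P 1/1 satisfied
Row 2: (2,0)P 2/3 satisfied · (2,1)P 3/3 satisfied · (2,2)P 2/2 satisfied · (2,4)P 1/1 satisfied · (2,5)P 3/3 satisfied
Row 3: (3,0)Q 0/1 not · (3,3)Q 0/0 satisfied · (3,5)P 1/1 satisfied
Row 4: (4,1)Q 1/2 not · (4,2)Q 1/1 satisfied · (4,4)P 1/1 satisfied
Row 5: (5,0)Q 0/1 not · (5,1)P 0/2 not · (5,3)P 2/2 satisfied · (5,4)P 3/3 satisfied
Row 6: (6,2)P 1/1 satisfied · (6,3)P 3/3 satisfied · (6,4)P 2/3 satisfied · (6,5)Q 0/1 not
For instance (0,3) has only 1/2 same-type neighbors, below 3/5.

No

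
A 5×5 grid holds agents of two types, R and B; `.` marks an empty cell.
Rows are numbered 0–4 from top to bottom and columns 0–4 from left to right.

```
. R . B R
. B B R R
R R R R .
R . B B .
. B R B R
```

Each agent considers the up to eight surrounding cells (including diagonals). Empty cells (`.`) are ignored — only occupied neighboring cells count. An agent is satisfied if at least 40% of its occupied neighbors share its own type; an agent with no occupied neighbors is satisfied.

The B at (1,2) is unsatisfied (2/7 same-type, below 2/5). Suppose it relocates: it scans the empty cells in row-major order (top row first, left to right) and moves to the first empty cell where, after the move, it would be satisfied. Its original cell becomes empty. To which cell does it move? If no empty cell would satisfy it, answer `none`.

Vacating (1,2). Empty cells in order:
  (0,0): 1/2 same-type → satisfied — stop here.

(0,0)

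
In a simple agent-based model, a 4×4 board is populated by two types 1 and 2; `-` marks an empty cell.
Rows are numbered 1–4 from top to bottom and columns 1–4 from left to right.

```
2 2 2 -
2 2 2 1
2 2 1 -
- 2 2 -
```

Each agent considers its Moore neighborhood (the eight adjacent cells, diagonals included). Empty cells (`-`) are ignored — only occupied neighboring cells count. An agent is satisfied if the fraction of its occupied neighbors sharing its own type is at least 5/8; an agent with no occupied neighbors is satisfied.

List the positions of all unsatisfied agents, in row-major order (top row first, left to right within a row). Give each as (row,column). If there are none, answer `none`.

(2,4), (3,3)

Row 1: (1,1)2 3/3 ok · (1,2)2 5/5 ok · (1,3)2 3/4 ok
Row 2: (2,1)2 5/5 ok · (2,2)2 7/8 ok · (2,3)2 4/6 ok · (2,4)1 1/3 unhappy
Row 3: (3,1)2 4/4 ok · (3,2)2 6/7 ok · (3,3)1 1/6 unhappy
Row 4: (4,2)2 3/4 ok · (4,3)2 2/3 ok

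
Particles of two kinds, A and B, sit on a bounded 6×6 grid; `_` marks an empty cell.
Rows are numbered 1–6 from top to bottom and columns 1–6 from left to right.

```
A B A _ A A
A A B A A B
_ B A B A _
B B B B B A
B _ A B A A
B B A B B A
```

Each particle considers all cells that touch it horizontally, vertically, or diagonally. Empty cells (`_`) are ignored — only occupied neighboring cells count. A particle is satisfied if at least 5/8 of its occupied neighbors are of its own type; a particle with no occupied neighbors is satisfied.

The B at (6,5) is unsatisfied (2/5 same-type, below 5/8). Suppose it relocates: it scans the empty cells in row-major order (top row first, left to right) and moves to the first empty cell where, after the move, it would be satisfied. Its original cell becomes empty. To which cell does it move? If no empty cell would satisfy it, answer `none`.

Vacating (6,5). Empty cells in order:
  (1,4): 1/5 same-type → still unsatisfied.
  (3,1): 3/5 same-type → still unsatisfied.
  (3,6): 2/5 same-type → still unsatisfied.
  (5,2): 6/8 same-type → satisfied — stop here.

(5,2)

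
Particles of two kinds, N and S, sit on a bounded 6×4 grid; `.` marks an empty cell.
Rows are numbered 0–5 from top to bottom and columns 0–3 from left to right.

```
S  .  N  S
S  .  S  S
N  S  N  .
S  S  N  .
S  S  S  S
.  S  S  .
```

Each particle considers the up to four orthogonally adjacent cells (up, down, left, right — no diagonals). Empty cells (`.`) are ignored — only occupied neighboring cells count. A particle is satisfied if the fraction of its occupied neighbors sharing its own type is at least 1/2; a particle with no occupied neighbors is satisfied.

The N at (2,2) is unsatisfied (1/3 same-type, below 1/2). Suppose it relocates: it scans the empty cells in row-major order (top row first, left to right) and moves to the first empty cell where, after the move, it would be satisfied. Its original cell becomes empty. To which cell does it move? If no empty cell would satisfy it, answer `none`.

Vacating (2,2). Empty cells in order:
  (0,1): 1/2 same-type → satisfied — stop here.

(0,1)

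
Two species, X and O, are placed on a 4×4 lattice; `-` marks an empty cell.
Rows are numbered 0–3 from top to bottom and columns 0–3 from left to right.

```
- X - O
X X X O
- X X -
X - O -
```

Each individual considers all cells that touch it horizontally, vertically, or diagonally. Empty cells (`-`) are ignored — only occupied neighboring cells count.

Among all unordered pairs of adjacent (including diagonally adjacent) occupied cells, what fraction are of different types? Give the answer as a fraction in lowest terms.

5/18

Scan each occupied cell's neighbors to the right and below (and the two forward diagonals) so each pair is counted once.
From row 0: 1 unlike of 5 pairs (running 1/5).
From row 1: 2 unlike of 9 pairs (running 3/14).
From row 2: 2 unlike of 4 pairs (running 5/18).
Total adjacent occupied pairs: 18; unlike-type pairs: 5.
5/18 is already in lowest terms.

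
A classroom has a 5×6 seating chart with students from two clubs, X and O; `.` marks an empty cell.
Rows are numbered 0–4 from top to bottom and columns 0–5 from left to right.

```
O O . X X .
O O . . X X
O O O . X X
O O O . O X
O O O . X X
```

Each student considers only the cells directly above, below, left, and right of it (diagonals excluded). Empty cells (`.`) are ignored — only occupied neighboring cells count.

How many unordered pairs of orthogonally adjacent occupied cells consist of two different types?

Scan each occupied cell's neighbors to the right and below so each pair is counted once.
From row 0: 0 unlike of 5 pairs (running 0/5).
From row 1: 0 unlike of 6 pairs (running 0/11).
From row 2: 1 unlike of 8 pairs (running 1/19).
From row 3: 2 unlike of 8 pairs (running 3/27).
From row 4: 0 unlike of 3 pairs (running 3/30).
Total adjacent occupied pairs: 30; unlike-type pairs: 3.

3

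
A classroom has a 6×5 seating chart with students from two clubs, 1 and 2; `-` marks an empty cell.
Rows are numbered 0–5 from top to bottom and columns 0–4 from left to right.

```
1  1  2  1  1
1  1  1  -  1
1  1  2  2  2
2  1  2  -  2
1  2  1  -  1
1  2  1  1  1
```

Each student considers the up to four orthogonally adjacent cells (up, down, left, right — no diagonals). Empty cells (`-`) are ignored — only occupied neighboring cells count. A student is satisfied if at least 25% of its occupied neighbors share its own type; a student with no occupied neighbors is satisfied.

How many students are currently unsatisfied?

(0,0)1 2/2 ok
(0,1)1 2/3 ok
(0,2)2 0/3 unhappy
(0,3)1 1/2 ok
(0,4)1 2/2 ok
(1,0)1 3/3 ok
(1,1)1 4/4 ok
(1,2)1 1/3 ok
(1,4)1 1/2 ok
(2,0)1 2/3 ok
(2,1)1 3/4 ok
(2,2)2 2/4 ok
(2,3)2 2/2 ok
(2,4)2 2/3 ok
(3,0)2 0/3 unhappy
(3,1)1 1/4 ok
(3,2)2 1/3 ok
(3,4)2 1/2 ok
(4,0)1 1/3 ok
(4,1)2 1/4 ok
(4,2)1 1/3 ok
(4,4)1 1/2 ok
(5,0)1 1/2 ok
(5,1)2 1/3 ok
(5,2)1 2/3 ok
(5,3)1 2/2 ok
(5,4)1 2/2 ok
Unsatisfied: (0,2), (3,0) — 2 in total.

2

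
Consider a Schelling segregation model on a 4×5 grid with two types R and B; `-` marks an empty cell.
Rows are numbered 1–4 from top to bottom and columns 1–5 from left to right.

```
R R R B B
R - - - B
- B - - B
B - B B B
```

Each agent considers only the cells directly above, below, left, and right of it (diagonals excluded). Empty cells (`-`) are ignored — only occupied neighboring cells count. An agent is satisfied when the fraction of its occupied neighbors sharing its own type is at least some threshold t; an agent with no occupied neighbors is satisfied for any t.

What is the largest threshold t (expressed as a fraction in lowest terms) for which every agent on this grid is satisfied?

1/2

Row 1: (1,1)R 2/2 · (1,2)R 2/2 · (1,3)R 1/2 · (1,4)B 1/2 · (1,5)B 2/2
Row 2: (2,1)R 1/1 · (2,5)B 2/2
Row 3: (3,2)B — no occupied neighbors · (3,5)B 2/2
Row 4: (4,1)B — no occupied neighbors · (4,3)B 1/1 · (4,4)B 2/2 · (4,5)B 2/2
The smallest same-type fraction is 1/2 at (1,3), which reduces to 1/2. Any threshold above that leaves this agent unsatisfied.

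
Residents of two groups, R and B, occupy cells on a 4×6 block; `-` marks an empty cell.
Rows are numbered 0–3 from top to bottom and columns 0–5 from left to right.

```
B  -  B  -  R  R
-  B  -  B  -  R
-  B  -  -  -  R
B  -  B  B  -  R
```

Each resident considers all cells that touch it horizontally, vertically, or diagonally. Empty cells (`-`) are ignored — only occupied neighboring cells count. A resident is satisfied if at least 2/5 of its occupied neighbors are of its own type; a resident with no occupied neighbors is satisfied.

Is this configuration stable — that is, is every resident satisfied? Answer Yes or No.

Yes

Row 0: (0,0)B 1/1 ✓ · (0,2)B 2/2 ✓ · (0,4)R 2/3 ✓ · (0,5)R 2/2 ✓
Row 1: (1,1)B 3/3 ✓ · (1,3)B 1/2 ✓ · (1,5)R 3/3 ✓
Row 2: (2,1)B 3/3 ✓ · (2,5)R 2/2 ✓
Row 3: (3,0)B 1/1 ✓ · (3,2)B 2/2 ✓ · (3,3)B 1/1 ✓ · (3,5)R 1/1 ✓
All meet the threshold, so the configuration is stable.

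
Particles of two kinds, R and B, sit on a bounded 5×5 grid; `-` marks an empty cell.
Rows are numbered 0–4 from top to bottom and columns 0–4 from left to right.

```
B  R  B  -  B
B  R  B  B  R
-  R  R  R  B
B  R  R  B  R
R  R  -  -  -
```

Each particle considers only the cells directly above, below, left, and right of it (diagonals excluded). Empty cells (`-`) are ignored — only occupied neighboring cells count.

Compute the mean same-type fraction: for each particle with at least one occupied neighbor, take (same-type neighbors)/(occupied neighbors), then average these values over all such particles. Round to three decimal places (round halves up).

(0,0)B 1/2
(0,1)R 1/3
(0,2)B 1/2
(0,4)B 0/1
(1,0)B 1/2
(1,1)R 2/4
(1,2)B 2/4
(1,3)B 1/3
(1,4)R 0/3
(2,1)R 3/3
(2,2)R 3/4
(2,3)R 1/4
(2,4)B 0/3
(3,0)B 0/2
(3,1)R 3/4
(3,2)R 2/3
(3,3)B 0/3
(3,4)R 0/2
(4,0)R 1/2
(4,1)R 2/2
Sum over 20 particles: 1/2 + 1/3 + 1/2 + 0/1 + 1/2 + 2/4 + 2/4 + 1/3 + 0/3 + 3/3 + 3/4 + 1/4 + 0/3 + 0/2 + 3/4 + 2/3 + 0/3 + 0/2 + 1/2 + 2/2 = 97/12; mean = 97/12 ÷ 20 = 97/240 = 0.404166… → 0.404.

0.404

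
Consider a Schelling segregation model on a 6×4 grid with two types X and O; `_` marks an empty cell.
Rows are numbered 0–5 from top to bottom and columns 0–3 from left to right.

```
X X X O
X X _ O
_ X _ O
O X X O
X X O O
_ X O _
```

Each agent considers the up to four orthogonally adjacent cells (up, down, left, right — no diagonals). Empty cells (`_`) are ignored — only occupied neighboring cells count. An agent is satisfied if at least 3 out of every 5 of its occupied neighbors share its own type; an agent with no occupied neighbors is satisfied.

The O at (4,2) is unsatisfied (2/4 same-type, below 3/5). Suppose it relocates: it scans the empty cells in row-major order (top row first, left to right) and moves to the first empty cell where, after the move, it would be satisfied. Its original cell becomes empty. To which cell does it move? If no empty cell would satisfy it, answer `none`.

(5,3)

Vacating (4,2). Empty cells in order:
  (1,2): 1/3 same-type → still unsatisfied.
  (2,0): 1/3 same-type → still unsatisfied.
  (2,2): 1/3 same-type → still unsatisfied.
  (5,0): 0/2 same-type → still unsatisfied.
  (5,3): 2/2 same-type → satisfied — stop here.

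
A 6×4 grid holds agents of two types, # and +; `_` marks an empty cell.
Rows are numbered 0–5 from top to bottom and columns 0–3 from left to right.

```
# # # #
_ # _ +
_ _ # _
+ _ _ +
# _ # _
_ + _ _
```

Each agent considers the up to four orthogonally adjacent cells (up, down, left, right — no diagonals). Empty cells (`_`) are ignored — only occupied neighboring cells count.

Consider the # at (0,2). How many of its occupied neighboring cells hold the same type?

Occupied neighbors of (0,2): (0,1)=#, (0,3)=#.
Same type (#): 2 of 2.

2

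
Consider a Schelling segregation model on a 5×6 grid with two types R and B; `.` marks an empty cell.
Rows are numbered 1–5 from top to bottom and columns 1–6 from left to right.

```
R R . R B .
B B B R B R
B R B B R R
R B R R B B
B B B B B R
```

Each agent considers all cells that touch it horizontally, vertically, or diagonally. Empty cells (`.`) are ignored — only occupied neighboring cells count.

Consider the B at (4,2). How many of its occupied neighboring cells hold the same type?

Occupied neighbors of (4,2): (3,1)=B, (3,2)=R, (3,3)=B, (4,1)=R, (4,3)=R, (5,1)=B, (5,2)=B, (5,3)=B.
Same type (B): 5 of 8.

5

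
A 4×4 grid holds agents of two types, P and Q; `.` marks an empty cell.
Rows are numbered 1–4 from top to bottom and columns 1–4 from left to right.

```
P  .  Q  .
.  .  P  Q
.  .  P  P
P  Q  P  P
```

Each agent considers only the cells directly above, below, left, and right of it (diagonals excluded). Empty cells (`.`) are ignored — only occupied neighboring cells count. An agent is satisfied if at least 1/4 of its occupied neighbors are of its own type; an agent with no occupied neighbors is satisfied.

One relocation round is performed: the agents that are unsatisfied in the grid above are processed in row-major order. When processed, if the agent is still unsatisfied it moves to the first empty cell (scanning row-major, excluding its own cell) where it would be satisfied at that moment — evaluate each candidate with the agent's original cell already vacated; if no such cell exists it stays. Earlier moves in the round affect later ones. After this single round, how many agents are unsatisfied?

Initially unsatisfied (in order): (1,3), (2,4), (4,1), (4,2).
  (1,3) → (1,4).
  (2,4): now satisfied by earlier moves; stays.
  (4,1) → (1,2).
  (4,2) → (1,3).
Resulting grid:
P P Q Q
. . P Q
. . P P
. . P P
All satisfied now.

0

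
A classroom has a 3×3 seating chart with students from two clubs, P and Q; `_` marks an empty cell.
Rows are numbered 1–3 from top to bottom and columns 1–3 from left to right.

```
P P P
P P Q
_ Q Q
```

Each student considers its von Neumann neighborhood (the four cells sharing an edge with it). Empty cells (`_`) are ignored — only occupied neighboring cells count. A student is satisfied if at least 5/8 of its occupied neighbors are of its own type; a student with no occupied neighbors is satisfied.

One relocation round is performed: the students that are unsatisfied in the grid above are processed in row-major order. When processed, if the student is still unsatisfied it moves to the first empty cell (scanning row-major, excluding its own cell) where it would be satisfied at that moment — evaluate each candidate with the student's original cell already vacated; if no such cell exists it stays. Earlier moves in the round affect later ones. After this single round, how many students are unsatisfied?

4

Initially unsatisfied (in order): (1,3), (2,2), (2,3), (3,2).
  (1,3): no empty cell satisfies it; stays.
  (2,2): no empty cell satisfies it; stays.
  (2,3): no empty cell satisfies it; stays.
  (3,2): no empty cell satisfies it; stays.
Resulting grid:
P P P
P P Q
_ Q Q
Unsatisfied now: (1,3), (2,2), (2,3), (3,2).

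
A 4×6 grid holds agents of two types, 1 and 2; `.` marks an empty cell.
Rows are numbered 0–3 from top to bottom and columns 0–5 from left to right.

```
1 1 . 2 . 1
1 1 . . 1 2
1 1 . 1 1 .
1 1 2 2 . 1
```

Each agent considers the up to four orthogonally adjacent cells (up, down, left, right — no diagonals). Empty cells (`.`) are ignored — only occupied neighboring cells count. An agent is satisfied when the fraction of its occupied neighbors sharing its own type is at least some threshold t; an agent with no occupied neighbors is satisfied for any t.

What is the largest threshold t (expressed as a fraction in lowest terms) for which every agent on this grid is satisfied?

0/1

(0,0)1 2/2
(0,1)1 2/2
(0,3)2 — no occupied neighbors
(0,5)1 0/1
(1,0)1 3/3
(1,1)1 3/3
(1,4)1 1/2
(1,5)2 0/2
(2,0)1 3/3
(2,1)1 3/3
(2,3)1 1/2
(2,4)1 2/2
(3,0)1 2/2
(3,1)1 2/3
(3,2)2 1/2
(3,3)2 1/2
(3,5)1 — no occupied neighbors
The smallest same-type fraction is 0/1 at (0,5), which reduces to 0/1. Any threshold above that leaves this agent unsatisfied.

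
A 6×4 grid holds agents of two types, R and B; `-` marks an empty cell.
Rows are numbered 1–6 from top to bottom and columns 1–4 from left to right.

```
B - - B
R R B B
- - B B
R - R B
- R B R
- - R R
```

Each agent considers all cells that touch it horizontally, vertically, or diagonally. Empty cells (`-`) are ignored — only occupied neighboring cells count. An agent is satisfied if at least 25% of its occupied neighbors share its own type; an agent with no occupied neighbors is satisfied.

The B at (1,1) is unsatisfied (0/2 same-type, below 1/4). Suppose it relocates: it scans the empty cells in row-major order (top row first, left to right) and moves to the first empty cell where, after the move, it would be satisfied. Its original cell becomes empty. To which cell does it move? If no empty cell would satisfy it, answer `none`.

Vacating (1,1). Empty cells in order:
  (1,2): 1/3 same-type → satisfied — stop here.

(1,2)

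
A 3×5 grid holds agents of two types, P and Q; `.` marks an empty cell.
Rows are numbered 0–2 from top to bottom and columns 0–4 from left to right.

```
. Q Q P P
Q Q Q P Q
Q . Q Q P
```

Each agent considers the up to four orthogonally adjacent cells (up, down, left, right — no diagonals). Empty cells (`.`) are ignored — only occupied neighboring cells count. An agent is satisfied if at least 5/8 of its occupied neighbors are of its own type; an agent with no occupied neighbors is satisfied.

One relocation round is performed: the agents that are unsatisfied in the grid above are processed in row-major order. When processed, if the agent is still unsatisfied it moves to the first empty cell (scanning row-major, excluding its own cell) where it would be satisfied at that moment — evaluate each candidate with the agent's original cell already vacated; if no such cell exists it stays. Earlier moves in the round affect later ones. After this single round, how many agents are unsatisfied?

1

Initially unsatisfied (in order): (0,4), (1,3), (1,4), (2,3), (2,4).
  (0,4): no empty cell satisfies it; stays.
  (1,3): no empty cell satisfies it; stays.
  (1,4) → (0,0).
  (2,3) → (2,1).
  (2,4): now satisfied by earlier moves; stays.
Resulting grid:
Q Q Q P P
Q Q Q P .
Q Q Q . P
Unsatisfied now: (1,3).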